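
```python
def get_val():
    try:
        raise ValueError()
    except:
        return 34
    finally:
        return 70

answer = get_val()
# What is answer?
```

Step-by-step execution trace:
1. `get_val()` enters try: `raise ValueError()` raises ValueError.
2. bare `except` matches → `return 34` sets pending return value 34.
3. Before returning, `finally: return 70` runs and overrides the pending return.
4. get_val() returns 70 → answer = 70.
Result: 70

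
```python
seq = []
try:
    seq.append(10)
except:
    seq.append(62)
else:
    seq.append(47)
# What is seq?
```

Step-by-step execution trace:
1. try: `seq.append(10)` → seq = [10]. No exception raised.
2. `except` is skipped.
3. `else` runs (try completed without exception): `seq.append(47)` → seq = [10, 47].
Result: [10, 47]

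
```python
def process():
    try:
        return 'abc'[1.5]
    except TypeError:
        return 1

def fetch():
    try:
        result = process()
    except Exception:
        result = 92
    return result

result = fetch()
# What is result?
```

Step-by-step execution trace:
1. `fetch()` calls `process()`.
2. In process: `'abc'[1.5]` raises TypeError; `except TypeError` catches it → returns 1.
3. In fetch: `result = process()` → result = 1. No exception reaches fetch.
4. `except Exception` is skipped; fetch returns 1.
5. result = 1.
Result: 1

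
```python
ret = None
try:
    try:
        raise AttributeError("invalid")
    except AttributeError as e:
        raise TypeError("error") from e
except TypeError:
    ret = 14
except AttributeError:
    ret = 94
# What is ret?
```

Step-by-step execution trace:
1. Inner try raises AttributeError; inner `except AttributeError as e` catches it.
2. `raise TypeError(...) from e` raises TypeError (AttributeError is attached as __cause__, but only TypeError is active).
3. Outer `except TypeError` matches → ret = 14.
4. `except AttributeError` is not reached.
Result: 14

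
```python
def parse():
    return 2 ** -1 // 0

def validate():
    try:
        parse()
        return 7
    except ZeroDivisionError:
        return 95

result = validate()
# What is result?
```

Step-by-step execution trace:
1. `validate()` calls `parse()`.
2. `parse()` evaluates `2 ** -1 // 0`, which raises ZeroDivisionError; it propagates to the caller.
3. `return 7` is not reached.
4. `except ZeroDivisionError` in validate matches → returns 95.
5. result = 95.
Result: 95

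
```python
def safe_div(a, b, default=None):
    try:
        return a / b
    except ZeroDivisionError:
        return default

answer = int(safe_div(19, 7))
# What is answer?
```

Step-by-step execution trace:
1. `safe_div(19, 7)` enters try: `return 19 / 7` → returns 2.7142857142857144. No exception raised.
2. `except ZeroDivisionError` is skipped.
3. `int(2.7142857142857144)` → 2 → answer = 2.
Result: 2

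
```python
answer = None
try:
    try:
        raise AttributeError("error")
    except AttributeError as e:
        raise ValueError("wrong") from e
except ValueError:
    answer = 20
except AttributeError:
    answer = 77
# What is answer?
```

Step-by-step execution trace:
1. Inner try raises AttributeError; inner `except AttributeError as e` catches it.
2. `raise ValueError(...) from e` raises ValueError (AttributeError is attached as __cause__, but only ValueError is active).
3. Outer `except ValueError` matches → answer = 20.
4. `except AttributeError` is not reached.
Result: 20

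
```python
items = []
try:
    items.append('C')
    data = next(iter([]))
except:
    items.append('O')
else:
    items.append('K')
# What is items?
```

Step-by-step execution trace:
1. try: `items.append('C')` → items = ['C'].
2. `data = next(iter([]))` raises StopIteration.
3. bare `except` matches → `items.append('O')` → items = ['C', 'O'].
4. `else` is skipped (an exception was raised).
Result: ['C', 'O']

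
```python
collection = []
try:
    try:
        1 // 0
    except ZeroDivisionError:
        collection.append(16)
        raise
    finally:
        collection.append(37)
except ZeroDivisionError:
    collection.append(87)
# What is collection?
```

Step-by-step execution trace:
1. Inner try: `1 // 0` raises ZeroDivisionError.
2. Inner `except ZeroDivisionError` matches → `collection.append(16)` → collection = [16].
3. bare `raise` re-raises ZeroDivisionError.
4. Inner `finally` runs during unwinding: `collection.append(37)` → collection = [16, 37].
5. Outer `except ZeroDivisionError` matches → `collection.append(87)` → collection = [16, 37, 87].
Result: [16, 37, 87]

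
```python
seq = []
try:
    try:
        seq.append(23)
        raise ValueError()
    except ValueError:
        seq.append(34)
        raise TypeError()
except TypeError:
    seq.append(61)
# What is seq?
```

Step-by-step execution trace:
1. Inner try: `seq.append(23)` → seq = [23].
2. `raise ValueError()` raises ValueError.
3. Inner `except ValueError` matches → `seq.append(34)` → seq = [23, 34].
4. `raise TypeError()` raises TypeError; propagates to outer try.
5. Outer `except TypeError` matches → `seq.append(61)` → seq = [23, 34, 61].
Result: [23, 34, 61]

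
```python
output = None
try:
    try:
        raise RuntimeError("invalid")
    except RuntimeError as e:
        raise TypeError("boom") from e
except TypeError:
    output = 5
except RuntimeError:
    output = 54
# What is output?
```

Step-by-step execution trace:
1. Inner try raises RuntimeError; inner `except RuntimeError as e` catches it.
2. `raise TypeError(...) from e` raises TypeError (RuntimeError is attached as __cause__, but only TypeError is active).
3. Outer `except TypeError` matches → output = 5.
4. `except RuntimeError` is not reached.
Result: 5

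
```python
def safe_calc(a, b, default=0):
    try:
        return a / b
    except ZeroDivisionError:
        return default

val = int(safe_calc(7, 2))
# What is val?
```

Step-by-step execution trace:
1. `safe_calc(7, 2)` enters try: `return 7 / 2` → returns 3.5. No exception raised.
2. `except ZeroDivisionError` is skipped.
3. `int(3.5)` → 3 → val = 3.
Result: 3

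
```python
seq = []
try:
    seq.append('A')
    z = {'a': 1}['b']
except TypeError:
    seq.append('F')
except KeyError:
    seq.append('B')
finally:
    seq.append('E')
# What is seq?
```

Step-by-step execution trace:
1. try: `seq.append('A')` → seq = ['A'].
2. `z = {'a': 1}['b']` raises KeyError.
3. `except TypeError` does not match KeyError; skipped.
4. `except KeyError` matches → `seq.append('B')` → seq = ['A', 'B'].
5. finally always runs: `seq.append('E')` → seq = ['A', 'B', 'E'].
Result: ['A', 'B', 'E']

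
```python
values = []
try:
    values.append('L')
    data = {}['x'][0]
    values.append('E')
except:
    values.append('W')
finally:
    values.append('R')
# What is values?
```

Step-by-step execution trace:
1. try: `values.append('L')` → values = ['L'].
2. `data = {}['x'][0]` raises KeyError; `values.append('E')` is not reached.
3. bare `except` matches → `values.append('W')` → values = ['L', 'W'].
4. finally always runs: `values.append('R')` → values = ['L', 'W', 'R'].
Result: ['L', 'W', 'R']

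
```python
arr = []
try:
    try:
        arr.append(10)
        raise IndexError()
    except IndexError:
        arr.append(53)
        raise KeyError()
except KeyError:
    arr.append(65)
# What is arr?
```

Step-by-step execution trace:
1. Inner try: `arr.append(10)` → arr = [10].
2. `raise IndexError()` raises IndexError.
3. Inner `except IndexError` matches → `arr.append(53)` → arr = [10, 53].
4. `raise KeyError()` raises KeyError; propagates to outer try.
5. Outer `except KeyError` matches → `arr.append(65)` → arr = [10, 53, 65].
Result: [10, 53, 65]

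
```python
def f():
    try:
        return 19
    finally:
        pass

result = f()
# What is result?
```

Step-by-step execution trace:
1. `f()` enters try: `return 19` sets pending return value 19.
2. Before returning, `finally: pass` runs (no effect).
3. f() returns 19 → result = 19.
Result: 19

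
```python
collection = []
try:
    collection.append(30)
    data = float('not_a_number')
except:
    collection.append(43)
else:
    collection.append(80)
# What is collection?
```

Step-by-step execution trace:
1. try: `collection.append(30)` → collection = [30].
2. `data = float('not_a_number')` raises ValueError.
3. bare `except` matches → `collection.append(43)` → collection = [30, 43].
4. `else` is skipped (an exception was raised).
Result: [30, 43]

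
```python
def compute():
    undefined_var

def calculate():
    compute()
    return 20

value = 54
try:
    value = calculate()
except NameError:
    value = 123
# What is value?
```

Step-by-step execution trace:
1. value starts at 54.
2. try: `calculate()` calls `compute()`.
3. `compute()` evaluates `undefined_var`, which raises NameError; it propagates through calculate (uncaught).
4. `return 20` in calculate is not reached; the assignment to value does not complete.
5. `except NameError` matches → value = 123.
Result: 123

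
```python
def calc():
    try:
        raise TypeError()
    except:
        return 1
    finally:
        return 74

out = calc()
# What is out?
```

Step-by-step execution trace:
1. `calc()` enters try: `raise TypeError()` raises TypeError.
2. bare `except` matches → `return 1` sets pending return value 1.
3. Before returning, `finally: return 74` runs and overrides the pending return.
4. calc() returns 74 → out = 74.
Result: 74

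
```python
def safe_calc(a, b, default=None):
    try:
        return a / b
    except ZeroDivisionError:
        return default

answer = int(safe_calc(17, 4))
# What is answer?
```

Step-by-step execution trace:
1. `safe_calc(17, 4)` enters try: `return 17 / 4` → returns 4.25. No exception raised.
2. `except ZeroDivisionError` is skipped.
3. `int(4.25)` → 4 → answer = 4.
Result: 4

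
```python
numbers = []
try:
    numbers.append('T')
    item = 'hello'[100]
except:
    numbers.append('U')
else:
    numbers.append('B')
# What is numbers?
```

Step-by-step execution trace:
1. try: `numbers.append('T')` → numbers = ['T'].
2. `item = 'hello'[100]` raises IndexError.
3. bare `except` matches → `numbers.append('U')` → numbers = ['T', 'U'].
4. `else` is skipped (an exception was raised).
Result: ['T', 'U']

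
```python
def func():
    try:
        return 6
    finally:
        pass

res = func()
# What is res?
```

Step-by-step execution trace:
1. `func()` enters try: `return 6` sets pending return value 6.
2. Before returning, `finally: pass` runs (no effect).
3. func() returns 6 → res = 6.
Result: 6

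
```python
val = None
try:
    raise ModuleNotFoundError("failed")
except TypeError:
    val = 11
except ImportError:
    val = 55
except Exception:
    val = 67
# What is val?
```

Step-by-step execution trace:
1. `raise ModuleNotFoundError(...)` raises ModuleNotFoundError.
2. `except TypeError` does not match (ModuleNotFoundError is not a subclass of TypeError); skipped.
3. `except ImportError` matches (ModuleNotFoundError is a subclass of ImportError) → val = 55.
4. `except Exception` is not reached.
Result: 55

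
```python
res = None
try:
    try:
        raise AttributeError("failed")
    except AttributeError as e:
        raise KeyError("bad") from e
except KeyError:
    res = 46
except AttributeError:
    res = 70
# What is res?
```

Step-by-step execution trace:
1. Inner try raises AttributeError; inner `except AttributeError as e` catches it.
2. `raise KeyError(...) from e` raises KeyError (AttributeError is attached as __cause__, but only KeyError is active).
3. Outer `except KeyError` matches → res = 46.
4. `except AttributeError` is not reached.
Result: 46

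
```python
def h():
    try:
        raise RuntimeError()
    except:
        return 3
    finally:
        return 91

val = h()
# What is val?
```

Step-by-step execution trace:
1. `h()` enters try: `raise RuntimeError()` raises RuntimeError.
2. bare `except` matches → `return 3` sets pending return value 3.
3. Before returning, `finally: return 91` runs and overrides the pending return.
4. h() returns 91 → val = 91.
Result: 91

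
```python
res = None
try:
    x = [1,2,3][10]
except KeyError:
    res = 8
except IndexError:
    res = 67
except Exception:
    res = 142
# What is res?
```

Step-by-step execution trace:
1. `x = [1,2,3][10]` raises IndexError.
2. `except KeyError` does not match IndexError; skipped.
3. `except IndexError` matches → res = 67.
4. Remaining except clauses are skipped.
Result: 67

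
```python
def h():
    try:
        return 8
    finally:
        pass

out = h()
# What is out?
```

Step-by-step execution trace:
1. `h()` enters try: `return 8` sets pending return value 8.
2. Before returning, `finally: pass` runs (no effect).
3. h() returns 8 → out = 8.
Result: 8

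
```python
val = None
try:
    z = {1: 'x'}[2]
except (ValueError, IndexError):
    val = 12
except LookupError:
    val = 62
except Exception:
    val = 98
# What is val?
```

Step-by-step execution trace:
1. `z = {1: 'x'}[2]` raises KeyError.
2. `except (ValueError, IndexError)` does not match KeyError; skipped.
3. `except LookupError` matches (KeyError is a subclass of LookupError) → val = 62.
4. `except Exception` is not reached.
Result: 62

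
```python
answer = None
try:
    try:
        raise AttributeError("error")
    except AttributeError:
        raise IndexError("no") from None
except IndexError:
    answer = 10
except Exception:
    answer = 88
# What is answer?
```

Step-by-step execution trace:
1. Inner try raises AttributeError; inner `except AttributeError` catches it.
2. `raise IndexError(...) from None` raises IndexError (from None suppresses __context__, but the active exception is still IndexError).
3. Outer `except IndexError` matches → answer = 10.
4. `except Exception` is not reached.
Result: 10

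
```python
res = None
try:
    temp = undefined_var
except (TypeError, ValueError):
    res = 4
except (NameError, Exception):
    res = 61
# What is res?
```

Step-by-step execution trace:
1. `temp = undefined_var` raises NameError.
2. `except (TypeError, ValueError)` does not match NameError; skipped.
3. `except (NameError, Exception)` matches (NameError is in the tuple) → res = 61.
Result: 61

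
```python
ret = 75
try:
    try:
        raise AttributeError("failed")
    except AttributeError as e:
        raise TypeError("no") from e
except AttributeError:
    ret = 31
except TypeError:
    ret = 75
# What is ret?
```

Step-by-step execution trace:
1. Inner try raises AttributeError; inner `except AttributeError as e` catches it.
2. `raise TypeError(...) from e` raises TypeError (AttributeError is attached as __cause__, but only TypeError is active).
3. Outer `except AttributeError` does not match TypeError; skipped.
4. Outer `except TypeError` matches → ret = 75.
Result: 75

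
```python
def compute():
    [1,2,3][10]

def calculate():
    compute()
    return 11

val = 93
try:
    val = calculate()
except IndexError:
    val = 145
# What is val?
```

Step-by-step execution trace:
1. val starts at 93.
2. try: `calculate()` calls `compute()`.
3. `compute()` evaluates `[1,2,3][10]`, which raises IndexError; it propagates through calculate (uncaught).
4. `return 11` in calculate is not reached; the assignment to val does not complete.
5. `except IndexError` matches → val = 145.
Result: 145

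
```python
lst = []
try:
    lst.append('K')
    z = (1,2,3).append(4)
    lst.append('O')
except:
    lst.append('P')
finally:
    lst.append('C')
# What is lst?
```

Step-by-step execution trace:
1. try: `lst.append('K')` → lst = ['K'].
2. `z = (1,2,3).append(4)` raises AttributeError; `lst.append('O')` is not reached.
3. bare `except` matches → `lst.append('P')` → lst = ['K', 'P'].
4. finally always runs: `lst.append('C')` → lst = ['K', 'P', 'C'].
Result: ['K', 'P', 'C']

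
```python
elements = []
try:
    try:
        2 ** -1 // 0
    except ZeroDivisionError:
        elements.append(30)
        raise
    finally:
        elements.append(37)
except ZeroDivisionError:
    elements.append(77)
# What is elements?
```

Step-by-step execution trace:
1. Inner try: `2 ** -1 // 0` raises ZeroDivisionError.
2. Inner `except ZeroDivisionError` matches → `elements.append(30)` → elements = [30].
3. bare `raise` re-raises ZeroDivisionError.
4. Inner `finally` runs during unwinding: `elements.append(37)` → elements = [30, 37].
5. Outer `except ZeroDivisionError` matches → `elements.append(77)` → elements = [30, 37, 77].
Result: [30, 37, 77]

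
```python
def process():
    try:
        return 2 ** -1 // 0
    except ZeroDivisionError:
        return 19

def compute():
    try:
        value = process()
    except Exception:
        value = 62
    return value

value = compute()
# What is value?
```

Step-by-step execution trace:
1. `compute()` calls `process()`.
2. In process: `2 ** -1 // 0` raises ZeroDivisionError; `except ZeroDivisionError` catches it → returns 19.
3. In compute: `value = process()` → value = 19. No exception reaches compute.
4. `except Exception` is skipped; compute returns 19.
5. value = 19.
Result: 19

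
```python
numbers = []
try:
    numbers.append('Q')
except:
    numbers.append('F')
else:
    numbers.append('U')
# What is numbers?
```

Step-by-step execution trace:
1. try: `numbers.append('Q')` → numbers = ['Q']. No exception raised.
2. `except` is skipped.
3. `else` runs (try completed without exception): `numbers.append('U')` → numbers = ['Q', 'U'].
Result: ['Q', 'U']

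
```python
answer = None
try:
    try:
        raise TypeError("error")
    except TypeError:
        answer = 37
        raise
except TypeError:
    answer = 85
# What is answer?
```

Step-by-step execution trace:
1. Inner try: `raise TypeError("error")` raises TypeError.
2. Inner `except TypeError` matches → answer = 37.
3. bare `raise` re-raises the same TypeError.
4. Outer `except TypeError` matches → answer = 85.
Result: 85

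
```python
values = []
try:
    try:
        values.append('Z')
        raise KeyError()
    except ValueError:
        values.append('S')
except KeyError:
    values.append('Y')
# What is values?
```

Step-by-step execution trace:
1. Inner try: `values.append('Z')` → values = ['Z'].
2. `raise KeyError()` raises KeyError.
3. Inner `except ValueError` does not match KeyError; exception propagates to outer try.
4. Outer `except KeyError` matches → `values.append('Y')` → values = ['Z', 'Y'].
Result: ['Z', 'Y']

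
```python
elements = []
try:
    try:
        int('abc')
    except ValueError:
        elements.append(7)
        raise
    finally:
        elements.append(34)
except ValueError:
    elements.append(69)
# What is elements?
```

Step-by-step execution trace:
1. Inner try: `int('abc')` raises ValueError.
2. Inner `except ValueError` matches → `elements.append(7)` → elements = [7].
3. bare `raise` re-raises ValueError.
4. Inner `finally` runs during unwinding: `elements.append(34)` → elements = [7, 34].
5. Outer `except ValueError` matches → `elements.append(69)` → elements = [7, 34, 69].
Result: [7, 34, 69]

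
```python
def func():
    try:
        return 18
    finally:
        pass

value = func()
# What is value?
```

Step-by-step execution trace:
1. `func()` enters try: `return 18` sets pending return value 18.
2. Before returning, `finally: pass` runs (no effect).
3. func() returns 18 → value = 18.
Result: 18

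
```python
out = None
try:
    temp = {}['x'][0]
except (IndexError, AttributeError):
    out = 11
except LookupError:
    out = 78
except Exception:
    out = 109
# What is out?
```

Step-by-step execution trace:
1. `temp = {}['x'][0]` raises KeyError.
2. `except (IndexError, AttributeError)` does not match KeyError; skipped.
3. `except LookupError` matches (KeyError is a subclass of LookupError) → out = 78.
4. `except Exception` is not reached.
Result: 78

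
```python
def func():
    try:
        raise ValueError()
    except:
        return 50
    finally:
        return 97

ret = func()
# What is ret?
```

Step-by-step execution trace:
1. `func()` enters try: `raise ValueError()` raises ValueError.
2. bare `except` matches → `return 50` sets pending return value 50.
3. Before returning, `finally: return 97` runs and overrides the pending return.
4. func() returns 97 → ret = 97.
Result: 97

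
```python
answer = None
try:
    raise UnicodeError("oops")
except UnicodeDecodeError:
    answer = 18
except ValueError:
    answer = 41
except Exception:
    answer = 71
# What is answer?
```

Step-by-step execution trace:
1. `raise UnicodeError(...)` raises UnicodeError.
2. `except UnicodeDecodeError` does not match (UnicodeError is not a subclass of UnicodeDecodeError); skipped.
3. `except ValueError` matches (UnicodeError is a subclass of ValueError) → answer = 41.
4. `except Exception` is not reached.
Result: 41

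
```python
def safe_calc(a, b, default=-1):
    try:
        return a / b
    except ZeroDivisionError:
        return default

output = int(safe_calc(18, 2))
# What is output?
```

Step-by-step execution trace:
1. `safe_calc(18, 2)` enters try: `return 18 / 2` → returns 9.0. No exception raised.
2. `except ZeroDivisionError` is skipped.
3. `int(9.0)` → 9 → output = 9.
Result: 9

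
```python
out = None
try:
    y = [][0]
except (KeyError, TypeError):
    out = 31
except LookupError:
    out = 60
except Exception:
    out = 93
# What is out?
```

Step-by-step execution trace:
1. `y = [][0]` raises IndexError.
2. `except (KeyError, TypeError)` does not match IndexError; skipped.
3. `except LookupError` matches (IndexError is a subclass of LookupError) → out = 60.
4. `except Exception` is not reached.
Result: 60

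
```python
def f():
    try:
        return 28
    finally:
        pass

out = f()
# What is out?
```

Step-by-step execution trace:
1. `f()` enters try: `return 28` sets pending return value 28.
2. Before returning, `finally: pass` runs (no effect).
3. f() returns 28 → out = 28.
Result: 28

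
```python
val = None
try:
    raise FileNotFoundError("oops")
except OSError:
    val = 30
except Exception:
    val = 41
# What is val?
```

Step-by-step execution trace:
1. `raise FileNotFoundError(...)` raises FileNotFoundError.
2. `except OSError` matches (FileNotFoundError is a subclass of OSError) → val = 30.
3. `except Exception` is not reached.
Result: 30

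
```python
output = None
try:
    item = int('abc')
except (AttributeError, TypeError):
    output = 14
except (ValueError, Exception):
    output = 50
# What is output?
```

Step-by-step execution trace:
1. `item = int('abc')` raises ValueError.
2. `except (AttributeError, TypeError)` does not match ValueError; skipped.
3. `except (ValueError, Exception)` matches (ValueError is in the tuple) → output = 50.
Result: 50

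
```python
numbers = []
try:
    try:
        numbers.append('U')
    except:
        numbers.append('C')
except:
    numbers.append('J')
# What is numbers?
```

Step-by-step execution trace:
1. Inner try: `numbers.append('U')` → numbers = ['U']. No exception raised.
2. Inner `except` is skipped.
3. Inner try completes normally; outer `except` is skipped.
Result: ['U']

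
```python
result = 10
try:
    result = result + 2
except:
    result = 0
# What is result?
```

Step-by-step execution trace:
1. result starts at 10.
2. try: `result = result + 2` → result = 12. No exception raised.
3. `except` is skipped.
Result: 12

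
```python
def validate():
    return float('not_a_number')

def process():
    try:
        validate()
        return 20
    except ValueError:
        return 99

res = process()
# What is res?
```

Step-by-step execution trace:
1. `process()` calls `validate()`.
2. `validate()` evaluates `float('not_a_number')`, which raises ValueError; it propagates to the caller.
3. `return 20` is not reached.
4. `except ValueError` in process matches → returns 99.
5. res = 99.
Result: 99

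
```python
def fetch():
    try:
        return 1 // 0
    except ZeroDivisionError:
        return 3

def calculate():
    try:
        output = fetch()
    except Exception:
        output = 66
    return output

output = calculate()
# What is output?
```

Step-by-step execution trace:
1. `calculate()` calls `fetch()`.
2. In fetch: `1 // 0` raises ZeroDivisionError; `except ZeroDivisionError` catches it → returns 3.
3. In calculate: `output = fetch()` → output = 3. No exception reaches calculate.
4. `except Exception` is skipped; calculate returns 3.
5. output = 3.
Result: 3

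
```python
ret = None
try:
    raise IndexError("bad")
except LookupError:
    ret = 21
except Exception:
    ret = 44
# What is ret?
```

Step-by-step execution trace:
1. `raise IndexError(...)` raises IndexError.
2. `except LookupError` matches (IndexError is a subclass of LookupError) → ret = 21.
3. `except Exception` is not reached.
Result: 21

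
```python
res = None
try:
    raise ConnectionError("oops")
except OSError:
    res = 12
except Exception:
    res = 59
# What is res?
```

Step-by-step execution trace:
1. `raise ConnectionError(...)` raises ConnectionError.
2. `except OSError` matches (ConnectionError is a subclass of OSError) → res = 12.
3. `except Exception` is not reached.
Result: 12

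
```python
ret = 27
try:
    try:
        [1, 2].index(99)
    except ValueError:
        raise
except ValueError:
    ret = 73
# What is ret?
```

Step-by-step execution trace:
1. Inner try: `[1, 2].index(99)` raises ValueError.
2. Inner `except ValueError` matches; bare `raise` re-raises the same ValueError.
3. Outer `except ValueError` matches → ret = 73.
Result: 73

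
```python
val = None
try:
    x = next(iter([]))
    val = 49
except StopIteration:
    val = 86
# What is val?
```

Step-by-step execution trace:
1. `x = next(iter([]))` raises StopIteration.
2. `val = 49` is not reached.
3. `except StopIteration` matches → val = 86.
Result: 86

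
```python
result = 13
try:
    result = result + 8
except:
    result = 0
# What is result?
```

Step-by-step execution trace:
1. result starts at 13.
2. try: `result = result + 8` → result = 21. No exception raised.
3. `except` is skipped.
Result: 21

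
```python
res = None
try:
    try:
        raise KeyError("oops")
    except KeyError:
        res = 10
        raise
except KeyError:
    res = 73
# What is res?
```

Step-by-step execution trace:
1. Inner try: `raise KeyError("oops")` raises KeyError.
2. Inner `except KeyError` matches → res = 10.
3. bare `raise` re-raises the same KeyError.
4. Outer `except KeyError` matches → res = 73.
Result: 73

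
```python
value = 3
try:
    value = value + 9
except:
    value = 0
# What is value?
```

Step-by-step execution trace:
1. value starts at 3.
2. try: `value = value + 9` → value = 12. No exception raised.
3. `except` is skipped.
Result: 12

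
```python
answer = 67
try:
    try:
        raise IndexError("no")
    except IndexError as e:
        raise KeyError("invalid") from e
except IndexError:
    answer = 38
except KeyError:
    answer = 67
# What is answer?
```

Step-by-step execution trace:
1. Inner try raises IndexError; inner `except IndexError as e` catches it.
2. `raise KeyError(...) from e` raises KeyError (IndexError is attached as __cause__, but only KeyError is active).
3. Outer `except IndexError` does not match KeyError; skipped.
4. Outer `except KeyError` matches → answer = 67.
Result: 67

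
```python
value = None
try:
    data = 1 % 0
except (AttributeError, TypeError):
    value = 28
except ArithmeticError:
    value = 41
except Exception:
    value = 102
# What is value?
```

Step-by-step execution trace:
1. `data = 1 % 0` raises ZeroDivisionError.
2. `except (AttributeError, TypeError)` does not match ZeroDivisionError; skipped.
3. `except ArithmeticError` matches (ZeroDivisionError is a subclass of ArithmeticError) → value = 41.
4. `except Exception` is not reached.
Result: 41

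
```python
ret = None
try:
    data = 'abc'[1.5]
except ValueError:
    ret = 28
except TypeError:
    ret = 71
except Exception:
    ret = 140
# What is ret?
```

Step-by-step execution trace:
1. `data = 'abc'[1.5]` raises TypeError.
2. `except ValueError` does not match TypeError; skipped.
3. `except TypeError` matches → ret = 71.
4. Remaining except clauses are skipped.
Result: 71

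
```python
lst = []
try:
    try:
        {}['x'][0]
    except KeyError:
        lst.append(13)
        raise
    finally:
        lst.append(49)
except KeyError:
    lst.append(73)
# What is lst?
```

Step-by-step execution trace:
1. Inner try: `{}['x'][0]` raises KeyError.
2. Inner `except KeyError` matches → `lst.append(13)` → lst = [13].
3. bare `raise` re-raises KeyError.
4. Inner `finally` runs during unwinding: `lst.append(49)` → lst = [13, 49].
5. Outer `except KeyError` matches → `lst.append(73)` → lst = [13, 49, 73].
Result: [13, 49, 73]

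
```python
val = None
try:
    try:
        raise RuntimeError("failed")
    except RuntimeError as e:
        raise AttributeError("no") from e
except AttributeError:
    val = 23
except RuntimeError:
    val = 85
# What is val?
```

Step-by-step execution trace:
1. Inner try raises RuntimeError; inner `except RuntimeError as e` catches it.
2. `raise AttributeError(...) from e` raises AttributeError (RuntimeError is attached as __cause__, but only AttributeError is active).
3. Outer `except AttributeError` matches → val = 23.
4. `except RuntimeError` is not reached.
Result: 23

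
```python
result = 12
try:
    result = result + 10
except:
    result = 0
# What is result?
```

Step-by-step execution trace:
1. result starts at 12.
2. try: `result = result + 10` → result = 22. No exception raised.
3. `except` is skipped.
Result: 22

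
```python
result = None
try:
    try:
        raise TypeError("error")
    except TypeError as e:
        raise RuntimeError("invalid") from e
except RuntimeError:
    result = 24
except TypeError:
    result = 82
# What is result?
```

Step-by-step execution trace:
1. Inner try raises TypeError; inner `except TypeError as e` catches it.
2. `raise RuntimeError(...) from e` raises RuntimeError (TypeError is attached as __cause__, but only RuntimeError is active).
3. Outer `except RuntimeError` matches → result = 24.
4. `except TypeError` is not reached.
Result: 24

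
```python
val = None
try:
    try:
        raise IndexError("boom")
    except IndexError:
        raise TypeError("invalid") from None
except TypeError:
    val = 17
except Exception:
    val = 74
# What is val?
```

Step-by-step execution trace:
1. Inner try raises IndexError; inner `except IndexError` catches it.
2. `raise TypeError(...) from None` raises TypeError (from None suppresses __context__, but the active exception is still TypeError).
3. Outer `except TypeError` matches → val = 17.
4. `except Exception` is not reached.
Result: 17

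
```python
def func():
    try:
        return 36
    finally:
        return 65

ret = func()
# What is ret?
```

Step-by-step execution trace:
1. `func()` enters try: `return 36` sets pending return value 36.
2. Before returning, `finally: return 65` runs and overrides the pending return.
3. func() returns 65 → ret = 65.
Result: 65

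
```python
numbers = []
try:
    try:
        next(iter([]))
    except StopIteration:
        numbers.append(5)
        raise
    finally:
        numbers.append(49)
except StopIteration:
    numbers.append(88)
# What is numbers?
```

Step-by-step execution trace:
1. Inner try: `next(iter([]))` raises StopIteration.
2. Inner `except StopIteration` matches → `numbers.append(5)` → numbers = [5].
3. bare `raise` re-raises StopIteration.
4. Inner `finally` runs during unwinding: `numbers.append(49)` → numbers = [5, 49].
5. Outer `except StopIteration` matches → `numbers.append(88)` → numbers = [5, 49, 88].
Result: [5, 49, 88]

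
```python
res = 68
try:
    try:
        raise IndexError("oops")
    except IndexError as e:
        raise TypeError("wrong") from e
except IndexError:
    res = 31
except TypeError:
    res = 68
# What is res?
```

Step-by-step execution trace:
1. Inner try raises IndexError; inner `except IndexError as e` catches it.
2. `raise TypeError(...) from e` raises TypeError (IndexError is attached as __cause__, but only TypeError is active).
3. Outer `except IndexError` does not match TypeError; skipped.
4. Outer `except TypeError` matches → res = 68.
Result: 68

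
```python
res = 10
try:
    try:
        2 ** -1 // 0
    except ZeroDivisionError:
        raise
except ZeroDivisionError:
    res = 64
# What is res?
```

Step-by-step execution trace:
1. Inner try: `2 ** -1 // 0` raises ZeroDivisionError.
2. Inner `except ZeroDivisionError` matches; bare `raise` re-raises the same ZeroDivisionError.
3. Outer `except ZeroDivisionError` matches → res = 64.
Result: 64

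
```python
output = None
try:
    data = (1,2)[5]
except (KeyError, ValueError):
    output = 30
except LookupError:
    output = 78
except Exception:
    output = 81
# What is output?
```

Step-by-step execution trace:
1. `data = (1,2)[5]` raises IndexError.
2. `except (KeyError, ValueError)` does not match IndexError; skipped.
3. `except LookupError` matches (IndexError is a subclass of LookupError) → output = 78.
4. `except Exception` is not reached.
Result: 78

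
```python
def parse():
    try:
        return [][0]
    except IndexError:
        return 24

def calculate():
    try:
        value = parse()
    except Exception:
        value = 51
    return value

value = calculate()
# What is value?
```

Step-by-step execution trace:
1. `calculate()` calls `parse()`.
2. In parse: `[][0]` raises IndexError; `except IndexError` catches it → returns 24.
3. In calculate: `value = parse()` → value = 24. No exception reaches calculate.
4. `except Exception` is skipped; calculate returns 24.
5. value = 24.
Result: 24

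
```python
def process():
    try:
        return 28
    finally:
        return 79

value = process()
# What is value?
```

Step-by-step execution trace:
1. `process()` enters try: `return 28` sets pending return value 28.
2. Before returning, `finally: return 79` runs and overrides the pending return.
3. process() returns 79 → value = 79.
Result: 79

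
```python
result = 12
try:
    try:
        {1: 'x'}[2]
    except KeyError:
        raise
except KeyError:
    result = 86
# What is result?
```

Step-by-step execution trace:
1. Inner try: `{1: 'x'}[2]` raises KeyError.
2. Inner `except KeyError` matches; bare `raise` re-raises the same KeyError.
3. Outer `except KeyError` matches → result = 86.
Result: 86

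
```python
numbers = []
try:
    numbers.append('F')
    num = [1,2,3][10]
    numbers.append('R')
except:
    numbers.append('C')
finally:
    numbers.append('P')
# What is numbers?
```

Step-by-step execution trace:
1. try: `numbers.append('F')` → numbers = ['F'].
2. `num = [1,2,3][10]` raises IndexError; `numbers.append('R')` is not reached.
3. bare `except` matches → `numbers.append('C')` → numbers = ['F', 'C'].
4. finally always runs: `numbers.append('P')` → numbers = ['F', 'C', 'P'].
Result: ['F', 'C', 'P']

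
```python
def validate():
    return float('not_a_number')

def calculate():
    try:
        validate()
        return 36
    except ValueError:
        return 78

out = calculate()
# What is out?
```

Step-by-step execution trace:
1. `calculate()` calls `validate()`.
2. `validate()` evaluates `float('not_a_number')`, which raises ValueError; it propagates to the caller.
3. `return 36` is not reached.
4. `except ValueError` in calculate matches → returns 78.
5. out = 78.
Result: 78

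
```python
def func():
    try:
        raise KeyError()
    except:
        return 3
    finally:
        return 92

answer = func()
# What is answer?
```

Step-by-step execution trace:
1. `func()` enters try: `raise KeyError()` raises KeyError.
2. bare `except` matches → `return 3` sets pending return value 3.
3. Before returning, `finally: return 92` runs and overrides the pending return.
4. func() returns 92 → answer = 92.
Result: 92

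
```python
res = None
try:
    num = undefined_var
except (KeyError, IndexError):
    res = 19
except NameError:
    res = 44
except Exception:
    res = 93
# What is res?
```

Step-by-step execution trace:
1. `num = undefined_var` raises NameError.
2. `except (KeyError, IndexError)` does not match NameError; skipped.
3. `except NameError` matches (exact type match) → res = 44.
4. `except Exception` is not reached.
Result: 44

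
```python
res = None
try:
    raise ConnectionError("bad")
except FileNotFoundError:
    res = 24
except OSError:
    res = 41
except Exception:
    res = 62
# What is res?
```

Step-by-step execution trace:
1. `raise ConnectionError(...)` raises ConnectionError.
2. `except FileNotFoundError` does not match (ConnectionError is not a subclass of FileNotFoundError); skipped.
3. `except OSError` matches (ConnectionError is a subclass of OSError) → res = 41.
4. `except Exception` is not reached.
Result: 41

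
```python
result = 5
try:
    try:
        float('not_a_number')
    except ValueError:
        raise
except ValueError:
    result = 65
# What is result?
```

Step-by-step execution trace:
1. Inner try: `float('not_a_number')` raises ValueError.
2. Inner `except ValueError` matches; bare `raise` re-raises the same ValueError.
3. Outer `except ValueError` matches → result = 65.
Result: 65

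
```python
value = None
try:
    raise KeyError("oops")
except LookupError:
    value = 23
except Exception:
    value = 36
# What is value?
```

Step-by-step execution trace:
1. `raise KeyError(...)` raises KeyError.
2. `except LookupError` matches (KeyError is a subclass of LookupError) → value = 23.
3. `except Exception` is not reached.
Result: 23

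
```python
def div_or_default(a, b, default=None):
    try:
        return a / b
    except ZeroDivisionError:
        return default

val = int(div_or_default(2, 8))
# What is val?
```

Step-by-step execution trace:
1. `div_or_default(2, 8)` enters try: `return 2 / 8` → returns 0.25. No exception raised.
2. `except ZeroDivisionError` is skipped.
3. `int(0.25)` → 0 → val = 0.
Result: 0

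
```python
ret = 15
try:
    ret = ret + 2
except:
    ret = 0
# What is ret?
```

Step-by-step execution trace:
1. ret starts at 15.
2. try: `ret = ret + 2` → ret = 17. No exception raised.
3. `except` is skipped.
Result: 17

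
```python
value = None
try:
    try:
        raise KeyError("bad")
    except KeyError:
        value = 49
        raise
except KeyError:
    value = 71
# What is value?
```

Step-by-step execution trace:
1. Inner try: `raise KeyError("bad")` raises KeyError.
2. Inner `except KeyError` matches → value = 49.
3. bare `raise` re-raises the same KeyError.
4. Outer `except KeyError` matches → value = 71.
Result: 71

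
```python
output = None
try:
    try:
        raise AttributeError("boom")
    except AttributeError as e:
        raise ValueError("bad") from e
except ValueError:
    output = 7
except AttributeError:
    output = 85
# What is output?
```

Step-by-step execution trace:
1. Inner try raises AttributeError; inner `except AttributeError as e` catches it.
2. `raise ValueError(...) from e` raises ValueError (AttributeError is attached as __cause__, but only ValueError is active).
3. Outer `except ValueError` matches → output = 7.
4. `except AttributeError` is not reached.
Result: 7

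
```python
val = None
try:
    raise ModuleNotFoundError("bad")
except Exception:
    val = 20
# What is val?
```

Step-by-step execution trace:
1. `raise ModuleNotFoundError(...)` raises ModuleNotFoundError.
2. `except Exception` matches (ModuleNotFoundError is a subclass of Exception) → val = 20.
Result: 20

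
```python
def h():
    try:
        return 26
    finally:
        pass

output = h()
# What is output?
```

Step-by-step execution trace:
1. `h()` enters try: `return 26` sets pending return value 26.
2. Before returning, `finally: pass` runs (no effect).
3. h() returns 26 → output = 26.
Result: 26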